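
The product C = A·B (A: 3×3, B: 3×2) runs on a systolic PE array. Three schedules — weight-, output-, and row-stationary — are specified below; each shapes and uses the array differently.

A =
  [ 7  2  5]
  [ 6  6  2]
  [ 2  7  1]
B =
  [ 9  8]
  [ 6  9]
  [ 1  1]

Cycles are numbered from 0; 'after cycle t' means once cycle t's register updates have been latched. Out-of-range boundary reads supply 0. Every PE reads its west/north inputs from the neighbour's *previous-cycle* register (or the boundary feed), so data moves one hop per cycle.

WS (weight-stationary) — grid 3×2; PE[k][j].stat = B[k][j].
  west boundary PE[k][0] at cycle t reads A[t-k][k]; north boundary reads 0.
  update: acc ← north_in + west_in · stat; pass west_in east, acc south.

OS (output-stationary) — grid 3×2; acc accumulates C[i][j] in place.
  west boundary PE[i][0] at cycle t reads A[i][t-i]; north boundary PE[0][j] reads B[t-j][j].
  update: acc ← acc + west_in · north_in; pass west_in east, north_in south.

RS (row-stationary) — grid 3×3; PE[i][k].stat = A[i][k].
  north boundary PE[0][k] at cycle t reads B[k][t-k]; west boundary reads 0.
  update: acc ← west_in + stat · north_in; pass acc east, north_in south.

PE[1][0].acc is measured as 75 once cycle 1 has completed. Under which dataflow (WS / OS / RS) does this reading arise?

— WS: 3×2; PE[1][0] trace:
  cycle 0: PE[1][0] → acc 0, east 0, south 0
  cycle 1: PE[1][0] → acc 75, east 2, south 75
— OS: 3×2; PE[1][0] trace:
  cycle 0: PE[1][0] → acc 0, east 0, south 0
  cycle 1: PE[1][0] → acc 54, east 6, south 9
— RS: 3×3; PE[1][0] trace:
  cycle 0: PE[1][0] → acc 0, east 0, south 0
  cycle 1: PE[1][0] → acc 54, east 54, south 9

dataflow = WS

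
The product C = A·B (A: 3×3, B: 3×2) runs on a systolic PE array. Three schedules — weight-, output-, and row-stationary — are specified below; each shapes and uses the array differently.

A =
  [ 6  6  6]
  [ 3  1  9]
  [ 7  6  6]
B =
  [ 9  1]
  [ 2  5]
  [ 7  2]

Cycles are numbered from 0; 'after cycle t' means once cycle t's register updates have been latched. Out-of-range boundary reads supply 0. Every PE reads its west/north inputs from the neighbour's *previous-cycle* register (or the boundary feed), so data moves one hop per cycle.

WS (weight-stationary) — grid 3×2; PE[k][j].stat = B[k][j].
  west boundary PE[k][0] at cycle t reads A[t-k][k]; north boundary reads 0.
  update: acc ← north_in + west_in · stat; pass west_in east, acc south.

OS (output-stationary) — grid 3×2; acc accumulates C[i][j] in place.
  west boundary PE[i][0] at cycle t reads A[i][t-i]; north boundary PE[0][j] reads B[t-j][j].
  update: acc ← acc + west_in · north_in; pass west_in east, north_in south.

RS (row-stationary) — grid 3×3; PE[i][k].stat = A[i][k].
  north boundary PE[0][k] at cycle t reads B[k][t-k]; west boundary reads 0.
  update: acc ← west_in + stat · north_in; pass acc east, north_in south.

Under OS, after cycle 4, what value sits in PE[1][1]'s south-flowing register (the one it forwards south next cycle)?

register = 2

OS 3×2: PE[1][1] cycle-by-cycle (with neighbour feeds):
  t=0 PE[0][1]: acc=0 h=0 v=0
  t=0 PE[1][0]: acc=0 h=0 v=0
  t=0 PE[1][1]: acc=0 h=0 v=0
  t=1 PE[0][1]: acc=6 h=6 v=1
  t=1 PE[1][0]: acc=27 h=3 v=9
  t=1 PE[1][1]: acc=0 h=0 v=0
  t=2 PE[0][1]: acc=36 h=6 v=5
  t=2 PE[1][0]: acc=29 h=1 v=2
  t=2 PE[1][1]: acc=3 h=3 v=1
  t=3 PE[0][1]: acc=48 h=6 v=2
  t=3 PE[1][0]: acc=92 h=9 v=7
  t=3 PE[1][1]: acc=8 h=1 v=5
  t=4 PE[0][1]: acc=48 h=0 v=0
  t=4 PE[1][0]: acc=92 h=0 v=0
  t=4 PE[1][1]: acc=26 h=9 v=2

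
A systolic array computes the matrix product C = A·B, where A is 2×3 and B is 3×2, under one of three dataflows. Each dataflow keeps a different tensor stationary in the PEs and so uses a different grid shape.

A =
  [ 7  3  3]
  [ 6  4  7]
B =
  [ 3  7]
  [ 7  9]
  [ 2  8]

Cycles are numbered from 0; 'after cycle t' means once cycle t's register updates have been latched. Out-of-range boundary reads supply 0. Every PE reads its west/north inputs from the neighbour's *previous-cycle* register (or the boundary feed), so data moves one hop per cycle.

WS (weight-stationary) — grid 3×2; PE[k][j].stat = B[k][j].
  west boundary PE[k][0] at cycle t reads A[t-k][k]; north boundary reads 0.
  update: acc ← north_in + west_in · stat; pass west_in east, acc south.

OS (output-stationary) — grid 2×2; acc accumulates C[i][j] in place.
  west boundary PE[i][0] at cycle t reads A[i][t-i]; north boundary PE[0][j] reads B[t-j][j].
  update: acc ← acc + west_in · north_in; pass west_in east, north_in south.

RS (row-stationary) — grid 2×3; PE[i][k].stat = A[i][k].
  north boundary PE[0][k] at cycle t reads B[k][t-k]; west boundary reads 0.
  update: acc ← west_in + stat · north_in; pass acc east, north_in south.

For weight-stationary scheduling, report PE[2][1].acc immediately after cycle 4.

PE[2][1].acc = 134

WS 3×2: PE[2][1] cycle-by-cycle (with neighbour feeds):
  @0  [1,1]  acc 0  |  →0  ↓0
  @0  [2,0]  acc 0  |  →0  ↓0
  @0  [2,1]  acc 0  |  →0  ↓0
  @1  [1,1]  acc 0  |  →0  ↓0
  @1  [2,0]  acc 0  |  →0  ↓0
  @1  [2,1]  acc 0  |  →0  ↓0
  @2  [1,1]  acc 76  |  →3  ↓76
  @2  [2,0]  acc 48  |  →3  ↓48
  @2  [2,1]  acc 0  |  →0  ↓0
  @3  [1,1]  acc 78  |  →4  ↓78
  @3  [2,0]  acc 60  |  →7  ↓60
  @3  [2,1]  acc 100  |  →3  ↓100
  @4  [1,1]  acc 0  |  →0  ↓0
  @4  [2,0]  acc 0  |  →0  ↓0
  @4  [2,1]  acc 134  |  →7  ↓134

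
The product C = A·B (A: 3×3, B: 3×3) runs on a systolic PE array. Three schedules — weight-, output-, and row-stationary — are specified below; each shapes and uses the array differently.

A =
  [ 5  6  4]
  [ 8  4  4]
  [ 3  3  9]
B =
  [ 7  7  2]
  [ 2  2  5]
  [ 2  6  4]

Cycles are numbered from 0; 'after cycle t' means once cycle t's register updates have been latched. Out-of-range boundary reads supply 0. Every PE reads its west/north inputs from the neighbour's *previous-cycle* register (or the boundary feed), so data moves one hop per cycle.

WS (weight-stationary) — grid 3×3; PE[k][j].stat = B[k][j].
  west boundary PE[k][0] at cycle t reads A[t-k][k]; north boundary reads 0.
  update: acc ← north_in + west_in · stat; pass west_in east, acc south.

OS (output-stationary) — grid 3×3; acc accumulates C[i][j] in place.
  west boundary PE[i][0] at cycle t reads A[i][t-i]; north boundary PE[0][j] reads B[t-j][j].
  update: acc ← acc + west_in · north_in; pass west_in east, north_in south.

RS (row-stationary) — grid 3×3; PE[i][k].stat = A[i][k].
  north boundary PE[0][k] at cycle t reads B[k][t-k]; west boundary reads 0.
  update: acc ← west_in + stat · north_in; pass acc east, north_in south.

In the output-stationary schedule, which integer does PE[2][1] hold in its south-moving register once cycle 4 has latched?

register = 2

OS on a 3×3 grid — tracing PE[2][1] and its feeders:
  [0] (1,1) acc=0 (h:0 v:0)
  [0] (2,0) acc=0 (h:0 v:0)
  [0] (2,1) acc=0 (h:0 v:0)
  [1] (1,1) acc=0 (h:0 v:0)
  [1] (2,0) acc=0 (h:0 v:0)
  [1] (2,1) acc=0 (h:0 v:0)
  [2] (1,1) acc=56 (h:8 v:7)
  [2] (2,0) acc=21 (h:3 v:7)
  [2] (2,1) acc=0 (h:0 v:0)
  [3] (1,1) acc=64 (h:4 v:2)
  [3] (2,0) acc=27 (h:3 v:2)
  [3] (2,1) acc=21 (h:3 v:7)
  [4] (1,1) acc=88 (h:4 v:6)
  [4] (2,0) acc=45 (h:9 v:2)
  [4] (2,1) acc=27 (h:3 v:2)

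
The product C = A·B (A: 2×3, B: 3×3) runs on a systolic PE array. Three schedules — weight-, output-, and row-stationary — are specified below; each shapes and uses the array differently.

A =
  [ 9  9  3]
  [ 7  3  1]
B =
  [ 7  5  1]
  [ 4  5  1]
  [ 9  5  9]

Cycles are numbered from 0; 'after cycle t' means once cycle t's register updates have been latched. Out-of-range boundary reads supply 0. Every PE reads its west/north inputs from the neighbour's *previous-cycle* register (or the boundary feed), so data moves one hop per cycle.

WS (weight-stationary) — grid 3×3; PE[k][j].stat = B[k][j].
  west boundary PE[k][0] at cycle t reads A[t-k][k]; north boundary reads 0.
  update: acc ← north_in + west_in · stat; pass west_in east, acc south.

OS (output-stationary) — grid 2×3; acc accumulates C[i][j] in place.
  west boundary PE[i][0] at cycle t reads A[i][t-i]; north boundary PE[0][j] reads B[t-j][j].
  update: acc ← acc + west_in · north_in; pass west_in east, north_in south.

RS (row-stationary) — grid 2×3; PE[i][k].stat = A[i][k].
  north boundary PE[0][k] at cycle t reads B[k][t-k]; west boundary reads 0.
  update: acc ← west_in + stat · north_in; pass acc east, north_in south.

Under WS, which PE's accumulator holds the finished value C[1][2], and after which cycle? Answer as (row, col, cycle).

(row, col, cycle) = (2, 2, 5)

Under WS, C[1][2] lands at PE[2][2]:
  @0  [2,2]  acc 0  |  →0  ↓0
  @1  [2,2]  acc 0  |  →0  ↓0
  @2  [2,2]  acc 0  |  →0  ↓0
  @3  [2,2]  acc 0  |  →0  ↓0
  @4  [2,2]  acc 45  |  →3  ↓45
  @5  [2,2]  acc 19  |  →1  ↓19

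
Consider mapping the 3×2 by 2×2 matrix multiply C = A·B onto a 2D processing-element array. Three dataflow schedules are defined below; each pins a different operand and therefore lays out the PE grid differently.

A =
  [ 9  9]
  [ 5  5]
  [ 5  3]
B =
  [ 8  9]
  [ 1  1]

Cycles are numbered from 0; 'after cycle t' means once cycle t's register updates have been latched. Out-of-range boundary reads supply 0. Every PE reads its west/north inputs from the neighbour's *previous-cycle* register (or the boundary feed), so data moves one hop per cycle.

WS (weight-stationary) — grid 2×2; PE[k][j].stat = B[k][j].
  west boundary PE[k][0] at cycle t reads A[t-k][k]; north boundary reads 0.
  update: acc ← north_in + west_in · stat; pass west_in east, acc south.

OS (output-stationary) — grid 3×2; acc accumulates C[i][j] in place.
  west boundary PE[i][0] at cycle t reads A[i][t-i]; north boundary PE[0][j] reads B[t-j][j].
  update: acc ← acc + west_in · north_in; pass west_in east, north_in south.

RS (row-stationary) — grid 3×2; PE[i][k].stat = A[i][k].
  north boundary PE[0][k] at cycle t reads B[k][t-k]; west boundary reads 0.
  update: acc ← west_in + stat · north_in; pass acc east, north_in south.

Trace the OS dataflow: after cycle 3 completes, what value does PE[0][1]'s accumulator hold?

PE[0][1].acc = 90

OS 3×2: PE[0][1] cycle-by-cycle (with neighbour feeds):
  [0] (0,0) acc=72 (h:9 v:8)
  [0] (0,1) acc=0 (h:0 v:0)
  [1] (0,0) acc=81 (h:9 v:1)
  [1] (0,1) acc=81 (h:9 v:9)
  [2] (0,0) acc=81 (h:0 v:0)
  [2] (0,1) acc=90 (h:9 v:1)
  [3] (0,0) acc=81 (h:0 v:0)
  [3] (0,1) acc=90 (h:0 v:0)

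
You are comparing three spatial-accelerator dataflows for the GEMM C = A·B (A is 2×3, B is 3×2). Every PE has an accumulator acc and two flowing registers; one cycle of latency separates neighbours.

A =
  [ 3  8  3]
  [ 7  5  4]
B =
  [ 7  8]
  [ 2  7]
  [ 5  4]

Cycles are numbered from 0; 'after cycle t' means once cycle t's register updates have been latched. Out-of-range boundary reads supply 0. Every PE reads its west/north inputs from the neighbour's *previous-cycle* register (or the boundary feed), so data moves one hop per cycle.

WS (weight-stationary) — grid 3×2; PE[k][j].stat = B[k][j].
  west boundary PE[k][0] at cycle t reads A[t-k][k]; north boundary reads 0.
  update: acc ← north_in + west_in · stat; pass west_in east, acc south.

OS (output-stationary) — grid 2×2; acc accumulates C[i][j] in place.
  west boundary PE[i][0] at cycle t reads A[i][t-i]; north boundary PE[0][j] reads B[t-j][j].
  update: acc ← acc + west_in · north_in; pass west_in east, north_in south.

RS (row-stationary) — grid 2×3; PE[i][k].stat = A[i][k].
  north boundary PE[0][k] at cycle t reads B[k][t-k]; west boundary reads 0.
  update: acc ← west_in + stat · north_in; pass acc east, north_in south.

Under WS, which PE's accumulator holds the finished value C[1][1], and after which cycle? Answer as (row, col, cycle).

WS: C[1][1] accumulates in PE[2][1]:
  c0 r2c1: 0 / 0 / 0
  c1 r2c1: 0 / 0 / 0
  c2 r2c1: 0 / 0 / 0
  c3 r2c1: 92 / 3 / 92
  c4 r2c1: 107 / 4 / 107

(row, col, cycle) = (2, 1, 4)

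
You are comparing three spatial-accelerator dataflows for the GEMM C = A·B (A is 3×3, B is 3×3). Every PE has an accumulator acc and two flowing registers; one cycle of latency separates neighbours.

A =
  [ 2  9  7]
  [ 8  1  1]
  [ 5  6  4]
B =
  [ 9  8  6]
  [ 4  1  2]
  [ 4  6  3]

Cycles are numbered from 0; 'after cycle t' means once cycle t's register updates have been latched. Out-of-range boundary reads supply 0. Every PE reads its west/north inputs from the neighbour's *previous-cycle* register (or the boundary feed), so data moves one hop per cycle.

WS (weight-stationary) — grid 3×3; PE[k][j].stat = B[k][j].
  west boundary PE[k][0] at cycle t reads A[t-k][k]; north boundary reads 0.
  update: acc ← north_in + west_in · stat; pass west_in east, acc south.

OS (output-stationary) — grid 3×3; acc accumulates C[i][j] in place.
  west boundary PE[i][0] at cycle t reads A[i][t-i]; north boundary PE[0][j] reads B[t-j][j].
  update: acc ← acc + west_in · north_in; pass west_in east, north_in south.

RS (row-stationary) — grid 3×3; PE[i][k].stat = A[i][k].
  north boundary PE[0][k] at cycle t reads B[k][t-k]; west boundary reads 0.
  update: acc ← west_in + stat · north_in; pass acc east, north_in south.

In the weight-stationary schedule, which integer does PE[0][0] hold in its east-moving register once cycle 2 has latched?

WS 3×3: PE[0][0] cycle-by-cycle (with neighbour feeds):
  cycle 0: PE[0][0] → acc 18, east 2, south 18
  cycle 1: PE[0][0] → acc 72, east 8, south 72
  cycle 2: PE[0][0] → acc 45, east 5, south 45

register = 5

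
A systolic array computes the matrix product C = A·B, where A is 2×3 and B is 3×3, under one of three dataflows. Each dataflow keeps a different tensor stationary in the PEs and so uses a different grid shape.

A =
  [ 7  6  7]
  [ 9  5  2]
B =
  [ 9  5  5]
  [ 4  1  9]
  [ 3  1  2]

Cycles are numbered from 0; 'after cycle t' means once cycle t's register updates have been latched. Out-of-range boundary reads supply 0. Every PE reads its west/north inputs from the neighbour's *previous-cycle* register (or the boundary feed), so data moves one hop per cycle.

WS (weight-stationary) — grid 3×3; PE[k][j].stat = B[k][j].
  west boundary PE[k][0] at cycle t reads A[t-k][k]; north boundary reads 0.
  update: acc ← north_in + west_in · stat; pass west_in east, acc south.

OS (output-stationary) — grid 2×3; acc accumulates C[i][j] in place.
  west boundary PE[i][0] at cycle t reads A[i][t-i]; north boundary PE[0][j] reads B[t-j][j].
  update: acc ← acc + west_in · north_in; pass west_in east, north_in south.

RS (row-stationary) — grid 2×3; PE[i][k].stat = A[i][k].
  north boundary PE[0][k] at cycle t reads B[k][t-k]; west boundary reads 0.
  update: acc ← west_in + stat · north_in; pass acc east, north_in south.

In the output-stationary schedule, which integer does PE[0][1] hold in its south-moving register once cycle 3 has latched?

OS (2×3). Following PE[0][1] plus its west/north inputs:
  step 0 · PE0,0: acc=63; fwd→7 fwd↓9
  step 0 · PE0,1: acc=0; fwd→0 fwd↓0
  step 1 · PE0,0: acc=87; fwd→6 fwd↓4
  step 1 · PE0,1: acc=35; fwd→7 fwd↓5
  step 2 · PE0,0: acc=108; fwd→7 fwd↓3
  step 2 · PE0,1: acc=41; fwd→6 fwd↓1
  step 3 · PE0,0: acc=108; fwd→0 fwd↓0
  step 3 · PE0,1: acc=48; fwd→7 fwd↓1

register = 1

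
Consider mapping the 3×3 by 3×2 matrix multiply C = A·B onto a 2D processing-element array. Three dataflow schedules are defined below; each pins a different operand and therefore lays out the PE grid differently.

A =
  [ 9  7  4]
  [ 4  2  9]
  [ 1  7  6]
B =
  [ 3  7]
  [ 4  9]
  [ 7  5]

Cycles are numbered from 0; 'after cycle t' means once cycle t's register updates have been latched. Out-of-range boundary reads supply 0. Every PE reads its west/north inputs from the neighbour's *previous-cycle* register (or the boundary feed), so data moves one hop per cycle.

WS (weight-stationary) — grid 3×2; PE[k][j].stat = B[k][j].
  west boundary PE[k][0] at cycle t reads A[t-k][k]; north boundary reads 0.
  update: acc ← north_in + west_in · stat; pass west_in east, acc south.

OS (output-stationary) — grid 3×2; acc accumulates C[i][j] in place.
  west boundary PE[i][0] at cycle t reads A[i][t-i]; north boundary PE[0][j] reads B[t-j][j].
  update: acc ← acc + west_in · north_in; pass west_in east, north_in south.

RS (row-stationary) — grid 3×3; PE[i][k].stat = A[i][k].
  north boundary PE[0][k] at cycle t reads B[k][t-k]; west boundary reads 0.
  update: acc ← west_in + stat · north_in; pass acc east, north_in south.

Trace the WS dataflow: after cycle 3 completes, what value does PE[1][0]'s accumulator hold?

PE[1][0].acc = 31

WS 3×2: PE[1][0] cycle-by-cycle (with neighbour feeds):
  after 0 — PE[0][0] acc=27, pass-E 9, pass-S 27
  after 0 — PE[1][0] acc=0, pass-E 0, pass-S 0
  after 1 — PE[0][0] acc=12, pass-E 4, pass-S 12
  after 1 — PE[1][0] acc=55, pass-E 7, pass-S 55
  after 2 — PE[0][0] acc=3, pass-E 1, pass-S 3
  after 2 — PE[1][0] acc=20, pass-E 2, pass-S 20
  after 3 — PE[0][0] acc=0, pass-E 0, pass-S 0
  after 3 — PE[1][0] acc=31, pass-E 7, pass-S 31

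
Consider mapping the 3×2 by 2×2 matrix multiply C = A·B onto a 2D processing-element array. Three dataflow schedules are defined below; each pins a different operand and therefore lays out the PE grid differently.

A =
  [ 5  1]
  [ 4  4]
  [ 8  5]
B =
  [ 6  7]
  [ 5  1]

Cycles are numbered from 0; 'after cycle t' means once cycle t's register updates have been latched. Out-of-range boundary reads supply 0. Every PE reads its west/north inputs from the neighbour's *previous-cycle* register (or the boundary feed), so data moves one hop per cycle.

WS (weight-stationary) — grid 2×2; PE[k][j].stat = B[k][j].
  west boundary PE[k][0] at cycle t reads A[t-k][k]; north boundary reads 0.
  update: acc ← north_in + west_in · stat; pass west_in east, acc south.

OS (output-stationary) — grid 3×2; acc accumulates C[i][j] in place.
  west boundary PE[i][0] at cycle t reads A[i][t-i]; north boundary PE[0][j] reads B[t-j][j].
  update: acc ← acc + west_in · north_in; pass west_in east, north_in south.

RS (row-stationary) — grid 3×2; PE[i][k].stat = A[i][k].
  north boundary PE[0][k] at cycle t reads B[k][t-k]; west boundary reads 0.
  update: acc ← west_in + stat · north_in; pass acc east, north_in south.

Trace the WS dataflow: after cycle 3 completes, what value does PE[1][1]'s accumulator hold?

WS on a 2×2 grid — tracing PE[1][1] and its feeders:
  0: (0,1).acc=0  regs=<0,0>
  0: (1,0).acc=0  regs=<0,0>
  0: (1,1).acc=0  regs=<0,0>
  1: (0,1).acc=35  regs=<5,35>
  1: (1,0).acc=35  regs=<1,35>
  1: (1,1).acc=0  regs=<0,0>
  2: (0,1).acc=28  regs=<4,28>
  2: (1,0).acc=44  regs=<4,44>
  2: (1,1).acc=36  regs=<1,36>
  3: (0,1).acc=56  regs=<8,56>
  3: (1,0).acc=73  regs=<5,73>
  3: (1,1).acc=32  regs=<4,32>

PE[1][1].acc = 32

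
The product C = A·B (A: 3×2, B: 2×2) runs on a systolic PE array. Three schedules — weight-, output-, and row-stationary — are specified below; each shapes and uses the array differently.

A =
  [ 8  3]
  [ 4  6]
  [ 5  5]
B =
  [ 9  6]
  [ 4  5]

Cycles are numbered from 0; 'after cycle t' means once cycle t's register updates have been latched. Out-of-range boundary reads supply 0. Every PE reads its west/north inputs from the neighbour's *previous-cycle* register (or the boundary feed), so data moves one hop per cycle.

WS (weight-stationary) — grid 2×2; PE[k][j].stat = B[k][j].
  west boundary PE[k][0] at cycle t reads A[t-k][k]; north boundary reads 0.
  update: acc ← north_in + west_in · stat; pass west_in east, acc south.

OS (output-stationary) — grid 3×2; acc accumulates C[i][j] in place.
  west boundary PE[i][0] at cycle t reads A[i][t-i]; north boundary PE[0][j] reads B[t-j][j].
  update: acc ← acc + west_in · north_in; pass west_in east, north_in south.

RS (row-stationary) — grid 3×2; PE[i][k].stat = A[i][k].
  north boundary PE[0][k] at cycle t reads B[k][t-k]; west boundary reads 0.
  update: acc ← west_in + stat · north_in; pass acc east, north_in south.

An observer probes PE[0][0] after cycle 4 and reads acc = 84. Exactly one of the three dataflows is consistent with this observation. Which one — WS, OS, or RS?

dataflow = OS

— WS: 2×2; PE[0][0] trace:
  c0 r0c0: 72 / 8 / 72
  c1 r0c0: 36 / 4 / 36
  c2 r0c0: 45 / 5 / 45
  c3 r0c0: 0 / 0 / 0
  c4 r0c0: 0 / 0 / 0
— OS: 3×2; PE[0][0] trace:
  c0 r0c0: 72 / 8 / 9
  c1 r0c0: 84 / 3 / 4
  c2 r0c0: 84 / 0 / 0
  c3 r0c0: 84 / 0 / 0
  c4 r0c0: 84 / 0 / 0
— RS: 3×2; PE[0][0] trace:
  c0 r0c0: 72 / 72 / 9
  c1 r0c0: 48 / 48 / 6
  c2 r0c0: 0 / 0 / 0
  c3 r0c0: 0 / 0 / 0
  c4 r0c0: 0 / 0 / 0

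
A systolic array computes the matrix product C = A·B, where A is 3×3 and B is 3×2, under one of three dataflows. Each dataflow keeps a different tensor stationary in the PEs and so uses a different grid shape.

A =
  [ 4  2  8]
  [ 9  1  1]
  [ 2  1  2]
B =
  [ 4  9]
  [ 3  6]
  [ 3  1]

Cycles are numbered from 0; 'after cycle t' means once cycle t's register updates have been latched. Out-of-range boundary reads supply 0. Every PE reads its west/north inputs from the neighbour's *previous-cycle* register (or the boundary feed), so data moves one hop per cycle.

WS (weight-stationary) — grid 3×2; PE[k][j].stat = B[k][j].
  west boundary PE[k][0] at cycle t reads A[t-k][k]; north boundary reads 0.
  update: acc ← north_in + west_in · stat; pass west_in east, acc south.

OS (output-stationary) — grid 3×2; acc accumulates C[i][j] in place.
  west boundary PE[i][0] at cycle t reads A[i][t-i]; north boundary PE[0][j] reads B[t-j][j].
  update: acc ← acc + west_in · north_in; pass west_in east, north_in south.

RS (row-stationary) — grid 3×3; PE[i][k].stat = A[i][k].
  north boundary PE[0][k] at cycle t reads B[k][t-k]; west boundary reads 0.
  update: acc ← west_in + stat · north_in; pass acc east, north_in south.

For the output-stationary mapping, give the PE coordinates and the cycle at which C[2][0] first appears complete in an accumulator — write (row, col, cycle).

(row, col, cycle) = (2, 0, 4)

Under OS, C[2][0] lands at PE[2][0]:
  @0  [2,0]  acc 0  |  →0  ↓0
  @1  [2,0]  acc 0  |  →0  ↓0
  @2  [2,0]  acc 8  |  →2  ↓4
  @3  [2,0]  acc 11  |  →1  ↓3
  @4  [2,0]  acc 17  |  →2  ↓3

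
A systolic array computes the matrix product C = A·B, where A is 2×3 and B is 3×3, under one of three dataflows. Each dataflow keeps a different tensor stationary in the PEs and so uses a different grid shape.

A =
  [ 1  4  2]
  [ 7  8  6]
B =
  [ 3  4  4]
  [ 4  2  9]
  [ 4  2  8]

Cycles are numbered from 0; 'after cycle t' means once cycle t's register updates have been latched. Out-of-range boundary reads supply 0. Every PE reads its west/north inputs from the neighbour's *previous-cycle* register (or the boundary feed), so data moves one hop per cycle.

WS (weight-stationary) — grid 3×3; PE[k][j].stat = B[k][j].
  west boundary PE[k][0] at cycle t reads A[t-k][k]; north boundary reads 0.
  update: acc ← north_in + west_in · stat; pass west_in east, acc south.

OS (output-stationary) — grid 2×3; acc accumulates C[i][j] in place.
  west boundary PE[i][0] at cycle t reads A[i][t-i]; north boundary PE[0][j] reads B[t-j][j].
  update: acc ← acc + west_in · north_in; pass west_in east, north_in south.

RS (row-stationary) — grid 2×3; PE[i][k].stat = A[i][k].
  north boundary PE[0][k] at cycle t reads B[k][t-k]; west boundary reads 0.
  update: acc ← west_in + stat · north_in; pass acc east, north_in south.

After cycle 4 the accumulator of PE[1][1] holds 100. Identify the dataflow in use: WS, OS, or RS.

dataflow = RS

Under WS (3×3), PE[1][1]:
  t=0 PE[1][1]: acc=0 h=0 v=0
  t=1 PE[1][1]: acc=0 h=0 v=0
  t=2 PE[1][1]: acc=12 h=4 v=12
  t=3 PE[1][1]: acc=44 h=8 v=44
  t=4 PE[1][1]: acc=0 h=0 v=0
Under OS (2×3), PE[1][1]:
  t=0 PE[1][1]: acc=0 h=0 v=0
  t=1 PE[1][1]: acc=0 h=0 v=0
  t=2 PE[1][1]: acc=28 h=7 v=4
  t=3 PE[1][1]: acc=44 h=8 v=2
  t=4 PE[1][1]: acc=56 h=6 v=2
Under RS (2×3), PE[1][1]:
  t=0 PE[1][1]: acc=0 h=0 v=0
  t=1 PE[1][1]: acc=0 h=0 v=0
  t=2 PE[1][1]: acc=53 h=53 v=4
  t=3 PE[1][1]: acc=44 h=44 v=2
  t=4 PE[1][1]: acc=100 h=100 v=9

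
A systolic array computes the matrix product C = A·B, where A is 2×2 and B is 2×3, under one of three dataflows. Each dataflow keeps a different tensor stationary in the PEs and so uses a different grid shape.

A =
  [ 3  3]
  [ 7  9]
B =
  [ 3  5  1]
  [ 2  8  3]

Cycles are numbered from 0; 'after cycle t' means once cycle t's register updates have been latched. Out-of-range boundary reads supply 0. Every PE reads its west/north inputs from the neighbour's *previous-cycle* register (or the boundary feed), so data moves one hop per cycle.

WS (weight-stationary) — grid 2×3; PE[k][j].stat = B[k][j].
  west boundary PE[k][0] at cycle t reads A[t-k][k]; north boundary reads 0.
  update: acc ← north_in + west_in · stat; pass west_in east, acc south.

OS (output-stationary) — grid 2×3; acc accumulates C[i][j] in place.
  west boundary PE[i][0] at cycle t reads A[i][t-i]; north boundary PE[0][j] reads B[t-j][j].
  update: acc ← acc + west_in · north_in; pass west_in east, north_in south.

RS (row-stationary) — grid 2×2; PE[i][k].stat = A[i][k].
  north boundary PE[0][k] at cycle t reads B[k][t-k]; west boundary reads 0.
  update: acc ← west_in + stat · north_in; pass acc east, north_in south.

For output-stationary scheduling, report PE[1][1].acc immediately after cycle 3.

PE[1][1].acc = 107

Tracing OS — 2×3 array, target PE[1][1]:
  @0  [0,1]  acc 0  |  →0  ↓0
  @0  [1,0]  acc 0  |  →0  ↓0
  @0  [1,1]  acc 0  |  →0  ↓0
  @1  [0,1]  acc 15  |  →3  ↓5
  @1  [1,0]  acc 21  |  →7  ↓3
  @1  [1,1]  acc 0  |  →0  ↓0
  @2  [0,1]  acc 39  |  →3  ↓8
  @2  [1,0]  acc 39  |  →9  ↓2
  @2  [1,1]  acc 35  |  →7  ↓5
  @3  [0,1]  acc 39  |  →0  ↓0
  @3  [1,0]  acc 39  |  →0  ↓0
  @3  [1,1]  acc 107  |  →9  ↓8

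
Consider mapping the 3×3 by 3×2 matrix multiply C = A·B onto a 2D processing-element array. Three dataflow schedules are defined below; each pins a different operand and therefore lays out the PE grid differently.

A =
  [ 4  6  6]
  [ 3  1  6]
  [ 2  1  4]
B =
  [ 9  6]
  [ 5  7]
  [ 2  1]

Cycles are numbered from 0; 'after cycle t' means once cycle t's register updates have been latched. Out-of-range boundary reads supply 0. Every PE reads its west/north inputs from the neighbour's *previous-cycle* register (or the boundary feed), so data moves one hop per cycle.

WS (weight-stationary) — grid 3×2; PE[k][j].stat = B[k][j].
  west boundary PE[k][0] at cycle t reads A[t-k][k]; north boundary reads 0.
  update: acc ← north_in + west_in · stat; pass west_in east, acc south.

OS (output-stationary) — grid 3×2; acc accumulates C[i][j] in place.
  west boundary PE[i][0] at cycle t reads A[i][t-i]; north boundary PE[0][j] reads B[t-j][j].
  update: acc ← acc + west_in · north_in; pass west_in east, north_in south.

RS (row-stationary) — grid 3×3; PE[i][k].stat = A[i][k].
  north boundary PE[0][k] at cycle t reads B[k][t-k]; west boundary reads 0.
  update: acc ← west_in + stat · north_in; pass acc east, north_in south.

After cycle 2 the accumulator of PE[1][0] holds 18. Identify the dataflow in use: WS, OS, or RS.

Under WS (3×2), PE[1][0]:
  0: (1,0).acc=0  regs=<0,0>
  1: (1,0).acc=66  regs=<6,66>
  2: (1,0).acc=32  regs=<1,32>
Under OS (3×2), PE[1][0]:
  0: (1,0).acc=0  regs=<0,0>
  1: (1,0).acc=27  regs=<3,9>
  2: (1,0).acc=32  regs=<1,5>
Under RS (3×3), PE[1][0]:
  0: (1,0).acc=0  regs=<0,0>
  1: (1,0).acc=27  regs=<27,9>
  2: (1,0).acc=18  regs=<18,6>

dataflow = RS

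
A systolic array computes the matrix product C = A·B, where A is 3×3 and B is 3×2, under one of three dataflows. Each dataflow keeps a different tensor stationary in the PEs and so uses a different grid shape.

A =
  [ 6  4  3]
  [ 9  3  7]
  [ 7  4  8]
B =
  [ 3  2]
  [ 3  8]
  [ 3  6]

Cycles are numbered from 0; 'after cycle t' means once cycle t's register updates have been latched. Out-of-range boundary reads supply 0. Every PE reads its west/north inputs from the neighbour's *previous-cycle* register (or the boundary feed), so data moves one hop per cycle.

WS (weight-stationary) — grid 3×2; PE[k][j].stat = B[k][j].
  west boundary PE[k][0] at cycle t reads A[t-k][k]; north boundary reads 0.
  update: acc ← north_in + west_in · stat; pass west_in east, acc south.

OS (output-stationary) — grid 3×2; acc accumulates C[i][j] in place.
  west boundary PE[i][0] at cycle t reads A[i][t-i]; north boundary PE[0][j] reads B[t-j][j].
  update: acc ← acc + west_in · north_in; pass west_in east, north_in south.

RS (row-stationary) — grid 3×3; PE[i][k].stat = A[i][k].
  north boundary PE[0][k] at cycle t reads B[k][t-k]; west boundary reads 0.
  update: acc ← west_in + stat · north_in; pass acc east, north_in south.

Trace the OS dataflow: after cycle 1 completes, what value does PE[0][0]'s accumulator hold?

PE[0][0].acc = 30

Tracing OS — 3×2 array, target PE[0][0]:
  [0] (0,0) acc=18 (h:6 v:3)
  [1] (0,0) acc=30 (h:4 v:3)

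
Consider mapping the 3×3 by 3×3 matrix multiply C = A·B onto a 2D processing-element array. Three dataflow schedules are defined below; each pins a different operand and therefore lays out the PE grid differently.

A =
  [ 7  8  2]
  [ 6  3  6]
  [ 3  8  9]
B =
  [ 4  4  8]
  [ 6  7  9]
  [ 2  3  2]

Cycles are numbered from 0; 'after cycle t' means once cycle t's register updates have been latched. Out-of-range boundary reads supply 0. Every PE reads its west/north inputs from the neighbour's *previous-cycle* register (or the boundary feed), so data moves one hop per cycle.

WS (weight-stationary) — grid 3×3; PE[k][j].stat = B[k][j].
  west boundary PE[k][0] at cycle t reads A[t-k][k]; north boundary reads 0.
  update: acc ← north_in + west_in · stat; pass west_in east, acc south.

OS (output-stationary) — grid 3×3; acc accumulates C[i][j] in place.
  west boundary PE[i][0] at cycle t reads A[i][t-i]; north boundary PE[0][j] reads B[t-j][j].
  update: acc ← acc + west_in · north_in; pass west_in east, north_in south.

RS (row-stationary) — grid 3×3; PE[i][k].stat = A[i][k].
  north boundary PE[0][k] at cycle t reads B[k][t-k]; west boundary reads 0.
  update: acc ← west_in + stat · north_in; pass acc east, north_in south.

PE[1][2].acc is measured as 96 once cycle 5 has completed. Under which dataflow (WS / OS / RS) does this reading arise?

Under WS (3×3), PE[1][2]:
  0: (1,2).acc=0  regs=<0,0>
  1: (1,2).acc=0  regs=<0,0>
  2: (1,2).acc=0  regs=<0,0>
  3: (1,2).acc=128  regs=<8,128>
  4: (1,2).acc=75  regs=<3,75>
  5: (1,2).acc=96  regs=<8,96>
Under OS (3×3), PE[1][2]:
  0: (1,2).acc=0  regs=<0,0>
  1: (1,2).acc=0  regs=<0,0>
  2: (1,2).acc=0  regs=<0,0>
  3: (1,2).acc=48  regs=<6,8>
  4: (1,2).acc=75  regs=<3,9>
  5: (1,2).acc=87  regs=<6,2>
Under RS (3×3), PE[1][2]:
  0: (1,2).acc=0  regs=<0,0>
  1: (1,2).acc=0  regs=<0,0>
  2: (1,2).acc=0  regs=<0,0>
  3: (1,2).acc=54  regs=<54,2>
  4: (1,2).acc=63  regs=<63,3>
  5: (1,2).acc=87  regs=<87,2>

dataflow = WS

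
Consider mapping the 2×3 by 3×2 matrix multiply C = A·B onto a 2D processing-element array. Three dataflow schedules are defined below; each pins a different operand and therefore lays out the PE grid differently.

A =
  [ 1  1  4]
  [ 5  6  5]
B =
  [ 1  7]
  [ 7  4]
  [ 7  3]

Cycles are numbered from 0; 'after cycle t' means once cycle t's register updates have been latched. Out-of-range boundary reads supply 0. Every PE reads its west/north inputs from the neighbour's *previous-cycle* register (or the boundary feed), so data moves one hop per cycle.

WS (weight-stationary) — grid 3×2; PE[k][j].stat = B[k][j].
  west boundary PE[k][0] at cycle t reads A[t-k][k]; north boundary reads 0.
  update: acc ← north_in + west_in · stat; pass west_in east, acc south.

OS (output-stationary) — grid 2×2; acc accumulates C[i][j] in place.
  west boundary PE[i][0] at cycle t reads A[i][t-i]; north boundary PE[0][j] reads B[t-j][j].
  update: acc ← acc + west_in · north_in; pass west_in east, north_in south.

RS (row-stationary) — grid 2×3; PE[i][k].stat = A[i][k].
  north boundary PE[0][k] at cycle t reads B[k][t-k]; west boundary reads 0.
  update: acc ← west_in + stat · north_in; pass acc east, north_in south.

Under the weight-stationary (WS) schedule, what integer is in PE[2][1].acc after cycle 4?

WS (3×2). Following PE[2][1] plus its west/north inputs:
  step 0 · PE1,1: acc=0; fwd→0 fwd↓0
  step 0 · PE2,0: acc=0; fwd→0 fwd↓0
  step 0 · PE2,1: acc=0; fwd→0 fwd↓0
  step 1 · PE1,1: acc=0; fwd→0 fwd↓0
  step 1 · PE2,0: acc=0; fwd→0 fwd↓0
  step 1 · PE2,1: acc=0; fwd→0 fwd↓0
  step 2 · PE1,1: acc=11; fwd→1 fwd↓11
  step 2 · PE2,0: acc=36; fwd→4 fwd↓36
  step 2 · PE2,1: acc=0; fwd→0 fwd↓0
  step 3 · PE1,1: acc=59; fwd→6 fwd↓59
  step 3 · PE2,0: acc=82; fwd→5 fwd↓82
  step 3 · PE2,1: acc=23; fwd→4 fwd↓23
  step 4 · PE1,1: acc=0; fwd→0 fwd↓0
  step 4 · PE2,0: acc=0; fwd→0 fwd↓0
  step 4 · PE2,1: acc=74; fwd→5 fwd↓74

PE[2][1].acc = 74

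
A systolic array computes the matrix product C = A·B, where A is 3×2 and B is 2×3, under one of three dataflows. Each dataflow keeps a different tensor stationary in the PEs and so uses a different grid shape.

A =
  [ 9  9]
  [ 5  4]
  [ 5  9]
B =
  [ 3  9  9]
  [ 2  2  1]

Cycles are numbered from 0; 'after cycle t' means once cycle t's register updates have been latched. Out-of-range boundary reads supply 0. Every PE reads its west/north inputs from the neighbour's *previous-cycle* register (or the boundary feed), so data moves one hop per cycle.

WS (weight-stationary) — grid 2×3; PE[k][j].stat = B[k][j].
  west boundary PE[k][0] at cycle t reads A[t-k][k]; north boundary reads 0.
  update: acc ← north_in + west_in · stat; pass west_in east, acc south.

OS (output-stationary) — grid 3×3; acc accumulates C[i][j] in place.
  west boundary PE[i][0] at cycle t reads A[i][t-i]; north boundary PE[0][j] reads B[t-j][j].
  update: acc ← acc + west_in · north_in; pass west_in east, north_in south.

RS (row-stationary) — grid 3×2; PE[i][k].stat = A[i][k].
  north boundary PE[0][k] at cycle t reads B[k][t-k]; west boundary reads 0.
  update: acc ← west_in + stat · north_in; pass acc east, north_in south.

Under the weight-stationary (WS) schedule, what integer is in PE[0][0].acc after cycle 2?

WS on a 2×3 grid — tracing PE[0][0] and its feeders:
  0: (0,0).acc=27  regs=<9,27>
  1: (0,0).acc=15  regs=<5,15>
  2: (0,0).acc=15  regs=<5,15>

PE[0][0].acc = 15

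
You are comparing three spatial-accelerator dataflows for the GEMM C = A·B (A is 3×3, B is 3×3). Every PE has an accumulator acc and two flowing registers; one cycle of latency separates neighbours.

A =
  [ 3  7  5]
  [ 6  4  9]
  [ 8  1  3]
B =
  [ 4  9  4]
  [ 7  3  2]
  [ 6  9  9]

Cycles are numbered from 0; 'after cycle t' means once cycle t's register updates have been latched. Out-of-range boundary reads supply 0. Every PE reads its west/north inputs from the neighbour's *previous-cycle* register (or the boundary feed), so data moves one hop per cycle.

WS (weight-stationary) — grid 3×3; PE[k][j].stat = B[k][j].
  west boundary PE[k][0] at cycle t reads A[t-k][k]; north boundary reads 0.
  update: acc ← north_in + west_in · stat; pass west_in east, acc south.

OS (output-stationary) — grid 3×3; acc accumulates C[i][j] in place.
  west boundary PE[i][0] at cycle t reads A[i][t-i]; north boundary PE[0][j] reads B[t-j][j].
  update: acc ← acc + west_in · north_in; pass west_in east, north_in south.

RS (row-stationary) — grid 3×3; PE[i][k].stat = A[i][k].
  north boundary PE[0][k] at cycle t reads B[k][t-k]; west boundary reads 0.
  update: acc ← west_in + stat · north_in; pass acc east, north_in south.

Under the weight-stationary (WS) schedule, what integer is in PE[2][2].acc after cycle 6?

WS 3×3: PE[2][2] cycle-by-cycle (with neighbour feeds):
  [0] (1,2) acc=0 (h:0 v:0)
  [0] (2,1) acc=0 (h:0 v:0)
  [0] (2,2) acc=0 (h:0 v:0)
  [1] (1,2) acc=0 (h:0 v:0)
  [1] (2,1) acc=0 (h:0 v:0)
  [1] (2,2) acc=0 (h:0 v:0)
  [2] (1,2) acc=0 (h:0 v:0)
  [2] (2,1) acc=0 (h:0 v:0)
  [2] (2,2) acc=0 (h:0 v:0)
  [3] (1,2) acc=26 (h:7 v:26)
  [3] (2,1) acc=93 (h:5 v:93)
  [3] (2,2) acc=0 (h:0 v:0)
  [4] (1,2) acc=32 (h:4 v:32)
  [4] (2,1) acc=147 (h:9 v:147)
  [4] (2,2) acc=71 (h:5 v:71)
  [5] (1,2) acc=34 (h:1 v:34)
  [5] (2,1) acc=102 (h:3 v:102)
  [5] (2,2) acc=113 (h:9 v:113)
  [6] (1,2) acc=0 (h:0 v:0)
  [6] (2,1) acc=0 (h:0 v:0)
  [6] (2,2) acc=61 (h:3 v:61)

PE[2][2].acc = 61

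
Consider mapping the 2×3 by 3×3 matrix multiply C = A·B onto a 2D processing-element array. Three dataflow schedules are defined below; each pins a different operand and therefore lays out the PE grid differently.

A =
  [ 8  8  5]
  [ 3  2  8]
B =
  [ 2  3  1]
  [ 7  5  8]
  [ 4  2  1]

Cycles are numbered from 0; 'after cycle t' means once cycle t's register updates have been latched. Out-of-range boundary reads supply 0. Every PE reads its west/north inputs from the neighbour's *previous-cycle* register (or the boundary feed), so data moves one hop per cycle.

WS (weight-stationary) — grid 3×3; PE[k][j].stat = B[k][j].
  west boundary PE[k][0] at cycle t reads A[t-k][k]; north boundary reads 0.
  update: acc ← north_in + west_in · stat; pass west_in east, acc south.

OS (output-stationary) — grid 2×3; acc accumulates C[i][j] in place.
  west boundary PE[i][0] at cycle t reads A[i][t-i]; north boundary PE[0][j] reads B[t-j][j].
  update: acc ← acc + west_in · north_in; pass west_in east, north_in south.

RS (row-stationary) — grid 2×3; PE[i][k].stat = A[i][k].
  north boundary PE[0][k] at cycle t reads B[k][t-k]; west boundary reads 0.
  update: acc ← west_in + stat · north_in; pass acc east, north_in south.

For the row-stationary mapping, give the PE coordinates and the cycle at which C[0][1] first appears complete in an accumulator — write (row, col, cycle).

(row, col, cycle) = (0, 2, 3)

Under RS, C[0][1] lands at PE[0][2]:
  step 0 · PE0,2: acc=0; fwd→0 fwd↓0
  step 1 · PE0,2: acc=0; fwd→0 fwd↓0
  step 2 · PE0,2: acc=92; fwd→92 fwd↓4
  step 3 · PE0,2: acc=74; fwd→74 fwd↓2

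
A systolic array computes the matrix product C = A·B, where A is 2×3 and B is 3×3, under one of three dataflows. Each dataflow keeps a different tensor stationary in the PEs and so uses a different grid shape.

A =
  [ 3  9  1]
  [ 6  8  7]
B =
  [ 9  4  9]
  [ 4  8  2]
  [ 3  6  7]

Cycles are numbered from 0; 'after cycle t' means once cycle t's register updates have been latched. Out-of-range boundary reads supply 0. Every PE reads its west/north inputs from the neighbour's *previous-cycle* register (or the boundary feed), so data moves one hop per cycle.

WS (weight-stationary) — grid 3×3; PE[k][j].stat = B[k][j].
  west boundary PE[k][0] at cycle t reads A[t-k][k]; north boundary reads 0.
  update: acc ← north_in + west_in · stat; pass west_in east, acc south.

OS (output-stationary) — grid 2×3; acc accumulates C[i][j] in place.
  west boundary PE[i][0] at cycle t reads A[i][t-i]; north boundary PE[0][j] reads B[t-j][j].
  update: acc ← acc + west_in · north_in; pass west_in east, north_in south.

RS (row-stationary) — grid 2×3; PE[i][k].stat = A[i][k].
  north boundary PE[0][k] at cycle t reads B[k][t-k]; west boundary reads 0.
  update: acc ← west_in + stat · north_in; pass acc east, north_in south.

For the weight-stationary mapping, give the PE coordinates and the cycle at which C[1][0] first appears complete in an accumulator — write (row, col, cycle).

(row, col, cycle) = (2, 0, 3)

Under WS, C[1][0] lands at PE[2][0]:
  [0] (2,0) acc=0 (h:0 v:0)
  [1] (2,0) acc=0 (h:0 v:0)
  [2] (2,0) acc=66 (h:1 v:66)
  [3] (2,0) acc=107 (h:7 v:107)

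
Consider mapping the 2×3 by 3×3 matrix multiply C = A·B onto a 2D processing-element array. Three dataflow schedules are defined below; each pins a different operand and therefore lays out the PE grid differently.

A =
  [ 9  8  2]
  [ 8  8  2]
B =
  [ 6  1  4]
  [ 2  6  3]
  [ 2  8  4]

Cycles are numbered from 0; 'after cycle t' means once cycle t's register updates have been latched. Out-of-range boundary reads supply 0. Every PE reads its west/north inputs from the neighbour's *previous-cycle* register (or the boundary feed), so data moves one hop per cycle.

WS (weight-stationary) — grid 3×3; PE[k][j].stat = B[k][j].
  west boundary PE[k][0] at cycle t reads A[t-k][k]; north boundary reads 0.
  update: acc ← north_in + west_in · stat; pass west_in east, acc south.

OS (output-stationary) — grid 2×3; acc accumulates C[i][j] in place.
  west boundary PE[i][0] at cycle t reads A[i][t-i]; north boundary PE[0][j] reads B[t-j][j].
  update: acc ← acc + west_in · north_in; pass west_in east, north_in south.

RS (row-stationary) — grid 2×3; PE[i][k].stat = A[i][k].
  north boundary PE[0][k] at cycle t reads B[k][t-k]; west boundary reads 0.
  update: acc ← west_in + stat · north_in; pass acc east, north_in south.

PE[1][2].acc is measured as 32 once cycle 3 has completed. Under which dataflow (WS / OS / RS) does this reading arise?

— WS: 3×3; PE[1][2] trace:
  t=0 PE[1][2]: acc=0 h=0 v=0
  t=1 PE[1][2]: acc=0 h=0 v=0
  t=2 PE[1][2]: acc=0 h=0 v=0
  t=3 PE[1][2]: acc=60 h=8 v=60
— OS: 2×3; PE[1][2] trace:
  t=0 PE[1][2]: acc=0 h=0 v=0
  t=1 PE[1][2]: acc=0 h=0 v=0
  t=2 PE[1][2]: acc=0 h=0 v=0
  t=3 PE[1][2]: acc=32 h=8 v=4
— RS: 2×3; PE[1][2] trace:
  t=0 PE[1][2]: acc=0 h=0 v=0
  t=1 PE[1][2]: acc=0 h=0 v=0
  t=2 PE[1][2]: acc=0 h=0 v=0
  t=3 PE[1][2]: acc=68 h=68 v=2

dataflow = OS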